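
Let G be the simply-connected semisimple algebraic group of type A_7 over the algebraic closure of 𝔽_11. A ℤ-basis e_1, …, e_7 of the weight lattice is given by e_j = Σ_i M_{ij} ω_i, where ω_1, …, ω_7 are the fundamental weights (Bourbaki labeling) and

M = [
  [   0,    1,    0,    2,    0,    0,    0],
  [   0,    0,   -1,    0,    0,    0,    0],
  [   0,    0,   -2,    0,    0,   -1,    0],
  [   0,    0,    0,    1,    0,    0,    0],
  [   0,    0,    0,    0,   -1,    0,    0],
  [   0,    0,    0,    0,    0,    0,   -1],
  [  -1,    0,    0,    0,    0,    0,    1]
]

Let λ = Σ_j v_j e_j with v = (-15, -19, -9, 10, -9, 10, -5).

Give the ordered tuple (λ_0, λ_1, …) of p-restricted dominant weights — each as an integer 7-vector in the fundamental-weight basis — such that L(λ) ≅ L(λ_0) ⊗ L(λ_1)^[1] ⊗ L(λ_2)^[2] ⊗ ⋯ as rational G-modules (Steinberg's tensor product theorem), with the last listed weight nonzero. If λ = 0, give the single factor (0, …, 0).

((1, 9, 8, 10, 9, 5, 10),)

In the fundamental-weight basis, λ has coordinates c = M·v (v = (-15, -19, -9, 10, -9, 10, -5)):
  c_1 = (0)·(-15) + (1)·(-19) + (0)·(-9) + (2)·(10) + (0)·(-9) + (0)·(10) + (0)·(-5) = 1
  c_2 = (0)·(-15) + (0)·(-19) + (-1)·(-9) + (0)·(10) + (0)·(-9) + (0)·(10) + (0)·(-5) = 9
  c_3 = (0)·(-15) + (0)·(-19) + (-2)·(-9) + (0)·(10) + (0)·(-9) + (-1)·(10) + (0)·(-5) = 8
  c_4 = (0)·(-15) + (0)·(-19) + (0)·(-9) + (1)·(10) + (0)·(-9) + (0)·(10) + (0)·(-5) = 10
  c_5 = (0)·(-15) + (0)·(-19) + (0)·(-9) + (0)·(10) + (-1)·(-9) + (0)·(10) + (0)·(-5) = 9
  c_6 = (0)·(-15) + (0)·(-19) + (0)·(-9) + (0)·(10) + (0)·(-9) + (0)·(10) + (-1)·(-5) = 5
  c_7 = (-1)·(-15) + (0)·(-19) + (0)·(-9) + (0)·(10) + (0)·(-9) + (0)·(10) + (1)·(-5) = 10
Writing each c_i in base p = 11:
  c_1 = 1 = 1·11^0
  c_2 = 9 = 9·11^0
  c_3 = 8 = 8·11^0
  c_4 = 10 = 10·11^0
  c_5 = 9 = 9·11^0
  c_6 = 5 = 5·11^0
  c_7 = 10 = 10·11^0
λ_0 = (1, 9, 8, 10, 9, 5, 10)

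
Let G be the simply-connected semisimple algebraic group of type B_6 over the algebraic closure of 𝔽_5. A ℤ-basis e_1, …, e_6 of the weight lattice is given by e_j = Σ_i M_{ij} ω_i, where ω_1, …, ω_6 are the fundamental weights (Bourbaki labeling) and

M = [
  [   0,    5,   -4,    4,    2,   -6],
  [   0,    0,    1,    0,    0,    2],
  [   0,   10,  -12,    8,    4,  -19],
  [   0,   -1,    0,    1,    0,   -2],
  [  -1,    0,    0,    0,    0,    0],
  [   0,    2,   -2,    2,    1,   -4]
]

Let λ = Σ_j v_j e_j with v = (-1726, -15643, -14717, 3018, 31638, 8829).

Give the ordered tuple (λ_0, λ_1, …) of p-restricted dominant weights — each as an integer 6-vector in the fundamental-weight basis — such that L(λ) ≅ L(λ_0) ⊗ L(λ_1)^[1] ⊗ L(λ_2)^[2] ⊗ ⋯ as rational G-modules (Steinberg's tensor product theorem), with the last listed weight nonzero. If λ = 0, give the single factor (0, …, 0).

((2, 1, 4, 3, 1, 1), (0, 3, 3, 0, 0, 1), (1, 2, 4, 0, 4, 0), (4, 3, 4, 3, 3, 4), (4, 4, 4, 1, 2, 0))

Compute c_i = Σ_j M_{ij} v_j with v = (-1726, -15643, -14717, 3018, 31638, 8829):
  c_1 = (0)·(-1726) + (5)·(-15643) + (-4)·(-14717) + (4)·(3018) + (2)·(31638) + (-6)·(8829) = 3027
  c_2 = (0)·(-1726) + (0)·(-15643) + (1)·(-14717) + (0)·(3018) + (0)·(31638) + (2)·(8829) = 2941
  c_3 = (0)·(-1726) + (10)·(-15643) + (-12)·(-14717) + (8)·(3018) + (4)·(31638) + (-19)·(8829) = 3119
  c_4 = (0)·(-1726) + (-1)·(-15643) + (0)·(-14717) + (1)·(3018) + (0)·(31638) + (-2)·(8829) = 1003
  c_5 = (-1)·(-1726) + (0)·(-15643) + (0)·(-14717) + (0)·(3018) + (0)·(31638) + (0)·(8829) = 1726
  c_6 = (0)·(-1726) + (2)·(-15643) + (-2)·(-14717) + (2)·(3018) + (1)·(31638) + (-4)·(8829) = 506
p = 5; digits c_i = Σ_j d_{ij}·5^j, 0 ≤ d_{ij} < 5:
  c_1 = 3027 = 2·5^0 + 0·5^1 + 1·5^2 + 4·5^3 + 4·5^4
  c_2 = 2941 = 1·5^0 + 3·5^1 + 2·5^2 + 3·5^3 + 4·5^4
  c_3 = 3119 = 4·5^0 + 3·5^1 + 4·5^2 + 4·5^3 + 4·5^4
  c_4 = 1003 = 3·5^0 + 0·5^1 + 0·5^2 + 3·5^3 + 1·5^4
  c_5 = 1726 = 1·5^0 + 0·5^1 + 4·5^2 + 3·5^3 + 2·5^4
  c_6 = 506 = 1·5^0 + 1·5^1 + 0·5^2 + 4·5^3
λ_0 = (2, 1, 4, 3, 1, 1)
λ_1 = (0, 3, 3, 0, 0, 1)
λ_2 = (1, 2, 4, 0, 4, 0)
λ_3 = (4, 3, 4, 3, 3, 4)
λ_4 = (4, 4, 4, 1, 2, 0)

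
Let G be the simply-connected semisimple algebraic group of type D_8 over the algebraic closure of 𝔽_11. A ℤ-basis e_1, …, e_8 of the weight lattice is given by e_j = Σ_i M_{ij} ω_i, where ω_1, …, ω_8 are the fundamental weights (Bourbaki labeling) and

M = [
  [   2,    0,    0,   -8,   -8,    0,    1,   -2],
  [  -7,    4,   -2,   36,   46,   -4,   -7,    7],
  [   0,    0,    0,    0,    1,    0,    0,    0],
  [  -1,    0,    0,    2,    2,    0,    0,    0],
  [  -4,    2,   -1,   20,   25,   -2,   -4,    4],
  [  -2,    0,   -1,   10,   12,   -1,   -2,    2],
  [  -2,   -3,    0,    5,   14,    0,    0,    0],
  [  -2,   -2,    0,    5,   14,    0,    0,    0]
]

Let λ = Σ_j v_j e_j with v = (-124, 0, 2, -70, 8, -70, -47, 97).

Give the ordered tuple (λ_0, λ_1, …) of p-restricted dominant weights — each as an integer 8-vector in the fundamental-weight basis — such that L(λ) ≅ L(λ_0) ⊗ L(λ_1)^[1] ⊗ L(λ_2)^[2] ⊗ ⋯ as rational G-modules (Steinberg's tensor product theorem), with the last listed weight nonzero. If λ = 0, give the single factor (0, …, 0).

((7, 0, 8, 0, 10, 0, 10, 10),)

In the fundamental-weight basis, λ has coordinates c = M·v (v = (-124, 0, 2, -70, 8, -70, -47, 97)):
  c_1 = (2)·(-124) + 0·0 + 0·2 + (-8)·(-70) + (-8)·(8) + (0)·(-70) + (1)·(-47) + (-2)·(97) = 7
  c_2 = (-7)·(-124) + 4·0 + (-2)·(2) + (36)·(-70) + 46·8 + (-4)·(-70) + (-7)·(-47) + 7·97 = 0
  c_3 = (0)·(-124) + 0·0 + 0·2 + (0)·(-70) + 1·8 + (0)·(-70) + (0)·(-47) + 0·97 = 8
  c_4 = (-1)·(-124) + 0·0 + 0·2 + (2)·(-70) + 2·8 + (0)·(-70) + (0)·(-47) + 0·97 = 0
  c_5 = (-4)·(-124) + 2·0 + (-1)·(2) + (20)·(-70) + 25·8 + (-2)·(-70) + (-4)·(-47) + 4·97 = 10
  c_6 = (-2)·(-124) + 0·0 + (-1)·(2) + (10)·(-70) + 12·8 + (-1)·(-70) + (-2)·(-47) + 2·97 = 0
  c_7 = (-2)·(-124) + (-3)·(0) + 0·2 + (5)·(-70) + 14·8 + (0)·(-70) + (0)·(-47) + 0·97 = 10
  c_8 = (-2)·(-124) + (-2)·(0) + 0·2 + (5)·(-70) + 14·8 + (0)·(-70) + (0)·(-47) + 0·97 = 10
Writing each c_i in base p = 11:
  c_1 = 7 = 7·11^0
  c_2 = 0
  c_3 = 8 = 8·11^0
  c_4 = 0
  c_5 = 10 = 10·11^0
  c_6 = 0
  c_7 = 10 = 10·11^0
  c_8 = 10 = 10·11^0
Factor λ_0 = (7, 0, 8, 0, 10, 0, 10, 10)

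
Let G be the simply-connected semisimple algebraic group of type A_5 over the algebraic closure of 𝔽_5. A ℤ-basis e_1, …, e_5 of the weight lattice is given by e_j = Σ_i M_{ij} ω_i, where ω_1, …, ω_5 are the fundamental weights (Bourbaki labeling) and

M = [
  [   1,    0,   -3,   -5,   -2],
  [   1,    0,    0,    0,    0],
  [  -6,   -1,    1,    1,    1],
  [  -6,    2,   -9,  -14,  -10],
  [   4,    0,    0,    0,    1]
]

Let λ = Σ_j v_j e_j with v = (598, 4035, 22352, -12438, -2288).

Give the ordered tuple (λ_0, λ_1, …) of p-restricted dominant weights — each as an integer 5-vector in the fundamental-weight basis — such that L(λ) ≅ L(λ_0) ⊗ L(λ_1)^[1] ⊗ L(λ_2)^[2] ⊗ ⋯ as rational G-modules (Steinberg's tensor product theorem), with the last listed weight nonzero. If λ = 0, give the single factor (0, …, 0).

((3, 3, 3, 1, 4), (1, 4, 0, 0, 0), (2, 3, 0, 3, 4), (2, 4, 0, 2, 0))

Compute c_i = Σ_j M_{ij} v_j with v = (598, 4035, 22352, -12438, -2288):
  c_1 = (1)·(598) + (0)·(4035) + (-3)·(22352) + (-5)·(-12438) + (-2)·(-2288) = 308
  c_2 = (1)·(598) + (0)·(4035) + (0)·(22352) + (0)·(-12438) + (0)·(-2288) = 598
  c_3 = (-6)·(598) + (-1)·(4035) + (1)·(22352) + (1)·(-12438) + (1)·(-2288) = 3
  c_4 = (-6)·(598) + (2)·(4035) + (-9)·(22352) + (-14)·(-12438) + (-10)·(-2288) = 326
  c_5 = (4)·(598) + (0)·(4035) + (0)·(22352) + (0)·(-12438) + (1)·(-2288) = 104
Base-5 expansion of each c_i:
  c_1 = 308 = 3·5^0 + 1·5^1 + 2·5^2 + 2·5^3
  c_2 = 598 = 3·5^0 + 4·5^1 + 3·5^2 + 4·5^3
  c_3 = 3 = 3·5^0
  c_4 = 326 = 1·5^0 + 0·5^1 + 3·5^2 + 2·5^3
  c_5 = 104 = 4·5^0 + 0·5^1 + 4·5^2
λ_0 = (3, 3, 3, 1, 4)
λ_1 = (1, 4, 0, 0, 0)
λ_2 = (2, 3, 0, 3, 4)
λ_3 = (2, 4, 0, 2, 0)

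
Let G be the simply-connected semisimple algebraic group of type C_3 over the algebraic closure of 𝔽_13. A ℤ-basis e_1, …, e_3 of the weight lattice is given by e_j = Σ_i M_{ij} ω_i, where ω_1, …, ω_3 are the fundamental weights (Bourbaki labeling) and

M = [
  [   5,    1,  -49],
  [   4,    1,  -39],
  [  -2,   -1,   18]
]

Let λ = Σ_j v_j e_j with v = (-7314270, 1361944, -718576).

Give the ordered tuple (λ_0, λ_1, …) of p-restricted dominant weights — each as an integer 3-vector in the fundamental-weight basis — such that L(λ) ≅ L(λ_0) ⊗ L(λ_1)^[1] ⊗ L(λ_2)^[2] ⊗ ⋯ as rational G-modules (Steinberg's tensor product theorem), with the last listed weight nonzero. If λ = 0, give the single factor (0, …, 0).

((12, 4, 0), (10, 3, 11), (4, 11, 2), (0, 6, 8), (0, 4, 11))

ω-coordinates c = M·v, v = (-7314270, 1361944, -718576):
  c_1 = (5)·(-7314270) + (1)·(1361944) + (-49)·(-718576) = 818
  c_2 = (4)·(-7314270) + (1)·(1361944) + (-39)·(-718576) = 129328
  c_3 = (-2)·(-7314270) + (-1)·(1361944) + (18)·(-718576) = 332228
p = 13; digits c_i = Σ_j d_{ij}·13^j, 0 ≤ d_{ij} < 13:
  c_1 = 818 = 12·13^0 + 10·13^1 + 4·13^2
  c_2 = 129328 = 4·13^0 + 3·13^1 + 11·13^2 + 6·13^3 + 4·13^4
  c_3 = 332228 = 0·13^0 + 11·13^1 + 2·13^2 + 8·13^3 + 11·13^4
λ_0 = (12, 4, 0)
λ_1 = (10, 3, 11)
λ_2 = (4, 11, 2)
λ_3 = (0, 6, 8)
λ_4 = (0, 4, 11)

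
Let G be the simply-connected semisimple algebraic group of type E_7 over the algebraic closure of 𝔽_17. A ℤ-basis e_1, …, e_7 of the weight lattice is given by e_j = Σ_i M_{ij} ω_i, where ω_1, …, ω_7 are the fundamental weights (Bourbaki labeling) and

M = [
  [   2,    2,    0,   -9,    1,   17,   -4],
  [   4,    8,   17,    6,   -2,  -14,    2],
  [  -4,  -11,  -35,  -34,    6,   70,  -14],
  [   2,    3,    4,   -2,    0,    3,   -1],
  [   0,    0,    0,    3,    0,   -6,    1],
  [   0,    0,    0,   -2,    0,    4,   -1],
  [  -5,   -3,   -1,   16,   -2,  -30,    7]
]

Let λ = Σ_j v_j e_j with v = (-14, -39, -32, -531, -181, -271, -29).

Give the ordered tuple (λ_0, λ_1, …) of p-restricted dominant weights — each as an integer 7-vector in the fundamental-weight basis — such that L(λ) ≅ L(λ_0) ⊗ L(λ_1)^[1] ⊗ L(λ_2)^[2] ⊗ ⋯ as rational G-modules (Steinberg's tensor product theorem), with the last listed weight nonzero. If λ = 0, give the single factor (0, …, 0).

Converting to the ω-basis (c_i = row i of M dotted with v = (-14, -39, -32, -531, -181, -271, -29)):
  c_1 = (2)·(-14) + (2)·(-39) + (0)·(-32) + (-9)·(-531) + (1)·(-181) + (17)·(-271) + (-4)·(-29) = 1
  c_2 = (4)·(-14) + (8)·(-39) + (17)·(-32) + (6)·(-531) + (-2)·(-181) + (-14)·(-271) + (2)·(-29) = 0
  c_3 = (-4)·(-14) + (-11)·(-39) + (-35)·(-32) + (-34)·(-531) + (6)·(-181) + (70)·(-271) + (-14)·(-29) = 9
  c_4 = (2)·(-14) + (3)·(-39) + (4)·(-32) + (-2)·(-531) + (0)·(-181) + (3)·(-271) + (-1)·(-29) = 5
  c_5 = (0)·(-14) + (0)·(-39) + (0)·(-32) + (3)·(-531) + (0)·(-181) + (-6)·(-271) + (1)·(-29) = 4
  c_6 = (0)·(-14) + (0)·(-39) + (0)·(-32) + (-2)·(-531) + (0)·(-181) + (4)·(-271) + (-1)·(-29) = 7
  c_7 = (-5)·(-14) + (-3)·(-39) + (-1)·(-32) + (16)·(-531) + (-2)·(-181) + (-30)·(-271) + (7)·(-29) = 12
Expand coordinatewise in base 17:
  c_1 = 1 = 1·17^0
  c_2 = 0
  c_3 = 9 = 9·17^0
  c_4 = 5 = 5·17^0
  c_5 = 4 = 4·17^0
  c_6 = 7 = 7·17^0
  c_7 = 12 = 12·17^0
λ_0 = (1, 0, 9, 5, 4, 7, 12)

((1, 0, 9, 5, 4, 7, 12),)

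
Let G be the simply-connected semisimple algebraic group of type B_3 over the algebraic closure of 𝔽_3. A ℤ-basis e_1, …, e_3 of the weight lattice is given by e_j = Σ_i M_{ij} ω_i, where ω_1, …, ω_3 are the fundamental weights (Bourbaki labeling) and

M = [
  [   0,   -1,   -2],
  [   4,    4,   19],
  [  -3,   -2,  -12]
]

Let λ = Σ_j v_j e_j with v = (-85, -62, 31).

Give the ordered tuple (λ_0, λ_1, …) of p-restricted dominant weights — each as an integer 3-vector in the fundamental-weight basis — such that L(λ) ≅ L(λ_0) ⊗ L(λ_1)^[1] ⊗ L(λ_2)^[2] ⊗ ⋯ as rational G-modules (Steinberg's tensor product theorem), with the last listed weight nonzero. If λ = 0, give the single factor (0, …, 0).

Converting to the ω-basis (c_i = row i of M dotted with v = (-85, -62, 31)):
  c_1 = (0)·(-85) + (-1)·(-62) + (-2)·(31) = 0
  c_2 = (4)·(-85) + (4)·(-62) + 19·31 = 1
  c_3 = (-3)·(-85) + (-2)·(-62) + (-12)·(31) = 7
Expand coordinatewise in base 3:
  c_1 = 0
  c_2 = 1 = 1·3^0
  c_3 = 7 = 1·3^0 + 2·3^1
p-restricted factor λ_0 = (0, 1, 1)
p-restricted factor λ_1 = (0, 0, 2)

((0, 1, 1), (0, 0, 2))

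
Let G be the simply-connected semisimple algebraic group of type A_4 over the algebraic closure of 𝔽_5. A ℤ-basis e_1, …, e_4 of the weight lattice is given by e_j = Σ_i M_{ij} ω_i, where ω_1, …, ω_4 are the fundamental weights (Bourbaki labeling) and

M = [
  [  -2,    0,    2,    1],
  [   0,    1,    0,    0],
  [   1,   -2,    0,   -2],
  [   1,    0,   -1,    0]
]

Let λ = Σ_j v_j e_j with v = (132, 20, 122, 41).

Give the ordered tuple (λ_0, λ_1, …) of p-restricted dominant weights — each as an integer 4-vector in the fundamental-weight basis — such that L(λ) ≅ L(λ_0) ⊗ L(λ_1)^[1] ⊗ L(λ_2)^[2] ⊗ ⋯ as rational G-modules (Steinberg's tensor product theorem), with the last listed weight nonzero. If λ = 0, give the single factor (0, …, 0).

Change of basis e → ω: c = M·v where v = (132, 20, 122, 41):
  c_1 = -2*132 + 0*20 + 2*122 + 1*41 = 21
  c_2 = 0*132 + 1*20 + 0*122 + 0*41 = 20
  c_3 = 1*132 + -2*20 + 0*122 + -2*41 = 10
  c_4 = 1*132 + 0*20 + -1*122 + 0*41 = 10
Writing each c_i in base p = 5:
  c_1 = 21 = 1·5^0 + 4·5^1
  c_2 = 20 = 0·5^0 + 4·5^1
  c_3 = 10 = 0·5^0 + 2·5^1
  c_4 = 10 = 0·5^0 + 2·5^1
λ_0 = (1, 0, 0, 0)
λ_1 = (4, 4, 2, 2)

((1, 0, 0, 0), (4, 4, 2, 2))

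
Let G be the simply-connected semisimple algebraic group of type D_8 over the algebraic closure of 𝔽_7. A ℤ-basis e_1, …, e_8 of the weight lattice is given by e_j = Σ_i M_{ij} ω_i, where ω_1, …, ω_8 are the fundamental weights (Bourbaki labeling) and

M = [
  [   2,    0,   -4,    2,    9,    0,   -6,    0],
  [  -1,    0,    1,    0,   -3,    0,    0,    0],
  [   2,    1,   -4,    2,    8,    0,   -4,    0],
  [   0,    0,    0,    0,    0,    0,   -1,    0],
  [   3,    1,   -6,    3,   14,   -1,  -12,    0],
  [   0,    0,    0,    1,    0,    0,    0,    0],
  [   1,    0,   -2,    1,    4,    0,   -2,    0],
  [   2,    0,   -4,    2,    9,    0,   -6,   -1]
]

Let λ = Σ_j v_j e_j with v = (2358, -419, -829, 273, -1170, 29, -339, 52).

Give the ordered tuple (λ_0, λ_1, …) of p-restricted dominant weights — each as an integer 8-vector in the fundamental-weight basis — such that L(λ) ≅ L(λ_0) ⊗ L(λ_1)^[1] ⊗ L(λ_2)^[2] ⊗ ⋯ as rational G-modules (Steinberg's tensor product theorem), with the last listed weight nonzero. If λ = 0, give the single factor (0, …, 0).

((5, 1, 1, 3, 2, 0, 0, 2), (4, 4, 1, 6, 1, 4, 6, 4), (1, 6, 3, 6, 2, 5, 5, 0))

ω-coordinates c = M·v, v = (2358, -419, -829, 273, -1170, 29, -339, 52):
  c_1 = 2·2358 + (0)·(-419) + (-4)·(-829) + 2·273 + (9)·(-1170) + 0·29 + (-6)·(-339) + 0·52 = 82
  c_2 = (-1)·(2358) + (0)·(-419) + (1)·(-829) + 0·273 + (-3)·(-1170) + 0·29 + (0)·(-339) + 0·52 = 323
  c_3 = 2·2358 + (1)·(-419) + (-4)·(-829) + 2·273 + (8)·(-1170) + 0·29 + (-4)·(-339) + 0·52 = 155
  c_4 = 0·2358 + (0)·(-419) + (0)·(-829) + 0·273 + (0)·(-1170) + 0·29 + (-1)·(-339) + 0·52 = 339
  c_5 = 3·2358 + (1)·(-419) + (-6)·(-829) + 3·273 + (14)·(-1170) + (-1)·(29) + (-12)·(-339) + 0·52 = 107
  c_6 = 0·2358 + (0)·(-419) + (0)·(-829) + 1·273 + (0)·(-1170) + 0·29 + (0)·(-339) + 0·52 = 273
  c_7 = 1·2358 + (0)·(-419) + (-2)·(-829) + 1·273 + (4)·(-1170) + 0·29 + (-2)·(-339) + 0·52 = 287
  c_8 = 2·2358 + (0)·(-419) + (-4)·(-829) + 2·273 + (9)·(-1170) + 0·29 + (-6)·(-339) + (-1)·(52) = 30
Base-7 expansion of each c_i:
  c_1 = 82 = 5·7^0 + 4·7^1 + 1·7^2
  c_2 = 323 = 1·7^0 + 4·7^1 + 6·7^2
  c_3 = 155 = 1·7^0 + 1·7^1 + 3·7^2
  c_4 = 339 = 3·7^0 + 6·7^1 + 6·7^2
  c_5 = 107 = 2·7^0 + 1·7^1 + 2·7^2
  c_6 = 273 = 0·7^0 + 4·7^1 + 5·7^2
  c_7 = 287 = 0·7^0 + 6·7^1 + 5·7^2
  c_8 = 30 = 2·7^0 + 4·7^1
Factor λ_0 = (5, 1, 1, 3, 2, 0, 0, 2)
Factor λ_1 = (4, 4, 1, 6, 1, 4, 6, 4)
Factor λ_2 = (1, 6, 3, 6, 2, 5, 5, 0)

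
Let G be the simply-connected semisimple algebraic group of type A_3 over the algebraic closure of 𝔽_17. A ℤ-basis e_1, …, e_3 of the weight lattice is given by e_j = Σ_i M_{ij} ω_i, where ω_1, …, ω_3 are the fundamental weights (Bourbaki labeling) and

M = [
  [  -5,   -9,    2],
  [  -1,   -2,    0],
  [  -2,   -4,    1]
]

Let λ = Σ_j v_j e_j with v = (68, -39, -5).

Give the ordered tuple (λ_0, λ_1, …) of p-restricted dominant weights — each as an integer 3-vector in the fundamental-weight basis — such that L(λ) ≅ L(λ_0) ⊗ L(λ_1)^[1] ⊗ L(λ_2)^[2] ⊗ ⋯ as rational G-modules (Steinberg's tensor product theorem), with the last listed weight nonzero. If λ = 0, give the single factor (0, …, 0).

In the fundamental-weight basis, λ has coordinates c = M·v (v = (68, -39, -5)):
  c_1 = (-5)·(68) + (-9)·(-39) + (2)·(-5) = 1
  c_2 = (-1)·(68) + (-2)·(-39) + (0)·(-5) = 10
  c_3 = (-2)·(68) + (-4)·(-39) + (1)·(-5) = 15
Writing each c_i in base p = 17:
  c_1 = 1 = 1·17^0
  c_2 = 10 = 10·17^0
  c_3 = 15 = 15·17^0
p-restricted factor λ_0 = (1, 10, 15)

((1, 10, 15),)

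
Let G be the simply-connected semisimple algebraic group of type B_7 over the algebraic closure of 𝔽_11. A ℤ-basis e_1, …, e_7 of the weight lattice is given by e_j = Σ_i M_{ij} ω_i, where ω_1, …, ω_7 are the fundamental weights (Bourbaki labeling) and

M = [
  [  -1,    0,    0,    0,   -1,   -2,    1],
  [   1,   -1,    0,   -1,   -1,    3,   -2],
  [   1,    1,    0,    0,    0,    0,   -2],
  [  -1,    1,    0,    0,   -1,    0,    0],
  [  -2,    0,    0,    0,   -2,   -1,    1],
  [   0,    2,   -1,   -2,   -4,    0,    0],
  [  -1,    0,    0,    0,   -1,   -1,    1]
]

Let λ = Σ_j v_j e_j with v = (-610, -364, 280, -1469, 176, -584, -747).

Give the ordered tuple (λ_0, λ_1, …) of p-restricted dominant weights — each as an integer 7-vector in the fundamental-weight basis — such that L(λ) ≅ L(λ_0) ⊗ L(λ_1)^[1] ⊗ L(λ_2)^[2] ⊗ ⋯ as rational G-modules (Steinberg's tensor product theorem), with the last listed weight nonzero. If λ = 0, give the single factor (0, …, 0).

((8, 8, 3, 4, 1, 5, 7), (0, 5, 3, 6, 9, 1, 2), (7, 6, 4, 0, 5, 10, 2))

Compute c_i = Σ_j M_{ij} v_j with v = (-610, -364, 280, -1469, 176, -584, -747):
  c_1 = -1*-610 + 0*-364 + 0*280 + 0*-1469 + -1*176 + -2*-584 + 1*-747 = 855
  c_2 = 1*-610 + -1*-364 + 0*280 + -1*-1469 + -1*176 + 3*-584 + -2*-747 = 789
  c_3 = 1*-610 + 1*-364 + 0*280 + 0*-1469 + 0*176 + 0*-584 + -2*-747 = 520
  c_4 = -1*-610 + 1*-364 + 0*280 + 0*-1469 + -1*176 + 0*-584 + 0*-747 = 70
  c_5 = -2*-610 + 0*-364 + 0*280 + 0*-1469 + -2*176 + -1*-584 + 1*-747 = 705
  c_6 = 0*-610 + 2*-364 + -1*280 + -2*-1469 + -4*176 + 0*-584 + 0*-747 = 1226
  c_7 = -1*-610 + 0*-364 + 0*280 + 0*-1469 + -1*176 + -1*-584 + 1*-747 = 271
Writing each c_i in base p = 11:
  c_1 = 855 = 8·11^0 + 0·11^1 + 7·11^2
  c_2 = 789 = 8·11^0 + 5·11^1 + 6·11^2
  c_3 = 520 = 3·11^0 + 3·11^1 + 4·11^2
  c_4 = 70 = 4·11^0 + 6·11^1
  c_5 = 705 = 1·11^0 + 9·11^1 + 5·11^2
  c_6 = 1226 = 5·11^0 + 1·11^1 + 10·11^2
  c_7 = 271 = 7·11^0 + 2·11^1 + 2·11^2
λ_0 = (8, 8, 3, 4, 1, 5, 7)
λ_1 = (0, 5, 3, 6, 9, 1, 2)
λ_2 = (7, 6, 4, 0, 5, 10, 2)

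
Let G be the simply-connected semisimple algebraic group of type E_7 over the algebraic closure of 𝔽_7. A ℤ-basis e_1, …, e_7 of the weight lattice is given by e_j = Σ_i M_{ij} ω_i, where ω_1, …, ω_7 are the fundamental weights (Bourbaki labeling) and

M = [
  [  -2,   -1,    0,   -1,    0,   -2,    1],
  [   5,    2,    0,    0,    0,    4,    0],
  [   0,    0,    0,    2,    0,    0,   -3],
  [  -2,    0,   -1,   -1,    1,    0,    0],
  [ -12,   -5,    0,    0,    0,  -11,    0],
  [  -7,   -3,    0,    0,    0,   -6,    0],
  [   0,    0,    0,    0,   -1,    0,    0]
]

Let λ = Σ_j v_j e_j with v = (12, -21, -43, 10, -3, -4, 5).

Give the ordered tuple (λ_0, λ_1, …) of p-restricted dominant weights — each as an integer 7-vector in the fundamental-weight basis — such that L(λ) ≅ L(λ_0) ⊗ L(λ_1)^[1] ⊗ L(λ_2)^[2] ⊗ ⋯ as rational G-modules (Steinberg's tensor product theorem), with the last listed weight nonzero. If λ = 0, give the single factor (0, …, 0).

((0, 2, 5, 6, 5, 3, 3),)

Compute c_i = Σ_j M_{ij} v_j with v = (12, -21, -43, 10, -3, -4, 5):
  c_1 = (-2)·(12) + (-1)·(-21) + (0)·(-43) + (-1)·(10) + (0)·(-3) + (-2)·(-4) + 1·5 = 0
  c_2 = 5·12 + (2)·(-21) + (0)·(-43) + 0·10 + (0)·(-3) + (4)·(-4) + 0·5 = 2
  c_3 = 0·12 + (0)·(-21) + (0)·(-43) + 2·10 + (0)·(-3) + (0)·(-4) + (-3)·(5) = 5
  c_4 = (-2)·(12) + (0)·(-21) + (-1)·(-43) + (-1)·(10) + (1)·(-3) + (0)·(-4) + 0·5 = 6
  c_5 = (-12)·(12) + (-5)·(-21) + (0)·(-43) + 0·10 + (0)·(-3) + (-11)·(-4) + 0·5 = 5
  c_6 = (-7)·(12) + (-3)·(-21) + (0)·(-43) + 0·10 + (0)·(-3) + (-6)·(-4) + 0·5 = 3
  c_7 = 0·12 + (0)·(-21) + (0)·(-43) + 0·10 + (-1)·(-3) + (0)·(-4) + 0·5 = 3
Base-7 expansion of each c_i:
  c_1 = 0
  c_2 = 2 = 2·7^0
  c_3 = 5 = 5·7^0
  c_4 = 6 = 6·7^0
  c_5 = 5 = 5·7^0
  c_6 = 3 = 3·7^0
  c_7 = 3 = 3·7^0
Factor λ_0 = (0, 2, 5, 6, 5, 3, 3)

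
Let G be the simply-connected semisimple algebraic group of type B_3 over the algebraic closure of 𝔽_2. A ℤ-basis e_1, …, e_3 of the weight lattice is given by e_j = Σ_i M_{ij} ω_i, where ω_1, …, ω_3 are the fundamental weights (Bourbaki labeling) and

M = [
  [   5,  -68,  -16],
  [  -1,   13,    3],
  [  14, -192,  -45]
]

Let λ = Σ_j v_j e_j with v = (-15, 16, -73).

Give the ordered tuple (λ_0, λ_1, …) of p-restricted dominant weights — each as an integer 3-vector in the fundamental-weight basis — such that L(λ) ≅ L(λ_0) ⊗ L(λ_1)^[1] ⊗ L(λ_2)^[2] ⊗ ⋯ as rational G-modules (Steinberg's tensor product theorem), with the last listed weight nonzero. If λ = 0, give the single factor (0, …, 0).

Change of basis e → ω: c = M·v where v = (-15, 16, -73):
  c_1 = (5)·(-15) + (-68)·(16) + (-16)·(-73) = 5
  c_2 = (-1)·(-15) + 13·16 + (3)·(-73) = 4
  c_3 = (14)·(-15) + (-192)·(16) + (-45)·(-73) = 3
p = 2; digits c_i = Σ_j d_{ij}·2^j, 0 ≤ d_{ij} < 2:
  c_1 = 5 = 1·2^0 + 0·2^1 + 1·2^2
  c_2 = 4 = 0·2^0 + 0·2^1 + 1·2^2
  c_3 = 3 = 1·2^0 + 1·2^1
λ_0 = (1, 0, 1)
λ_1 = (0, 0, 1)
λ_2 = (1, 1, 0)

((1, 0, 1), (0, 0, 1), (1, 1, 0))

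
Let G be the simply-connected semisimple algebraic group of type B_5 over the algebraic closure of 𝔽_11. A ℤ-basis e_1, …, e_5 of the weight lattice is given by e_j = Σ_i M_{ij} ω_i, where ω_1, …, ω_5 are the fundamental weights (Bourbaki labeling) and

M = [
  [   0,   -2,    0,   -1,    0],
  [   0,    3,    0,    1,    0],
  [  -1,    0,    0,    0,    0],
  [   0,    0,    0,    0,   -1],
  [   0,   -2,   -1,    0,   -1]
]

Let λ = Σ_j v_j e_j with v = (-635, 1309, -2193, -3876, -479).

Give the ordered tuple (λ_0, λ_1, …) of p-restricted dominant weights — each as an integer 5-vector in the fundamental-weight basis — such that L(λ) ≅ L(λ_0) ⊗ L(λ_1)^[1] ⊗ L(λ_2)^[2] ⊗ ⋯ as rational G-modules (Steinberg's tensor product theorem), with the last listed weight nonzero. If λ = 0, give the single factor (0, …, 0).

((4, 7, 8, 6, 10), (4, 4, 2, 10, 4), (10, 0, 5, 3, 0))

Change of basis e → ω: c = M·v where v = (-635, 1309, -2193, -3876, -479):
  c_1 = 0*-635 + -2*1309 + 0*-2193 + -1*-3876 + 0*-479 = 1258
  c_2 = 0*-635 + 3*1309 + 0*-2193 + 1*-3876 + 0*-479 = 51
  c_3 = -1*-635 + 0*1309 + 0*-2193 + 0*-3876 + 0*-479 = 635
  c_4 = 0*-635 + 0*1309 + 0*-2193 + 0*-3876 + -1*-479 = 479
  c_5 = 0*-635 + -2*1309 + -1*-2193 + 0*-3876 + -1*-479 = 54
Expand coordinatewise in base 11:
  c_1 = 1258 = 4·11^0 + 4·11^1 + 10·11^2
  c_2 = 51 = 7·11^0 + 4·11^1
  c_3 = 635 = 8·11^0 + 2·11^1 + 5·11^2
  c_4 = 479 = 6·11^0 + 10·11^1 + 3·11^2
  c_5 = 54 = 10·11^0 + 4·11^1
Factor λ_0 = (4, 7, 8, 6, 10)
Factor λ_1 = (4, 4, 2, 10, 4)
Factor λ_2 = (10, 0, 5, 3, 0)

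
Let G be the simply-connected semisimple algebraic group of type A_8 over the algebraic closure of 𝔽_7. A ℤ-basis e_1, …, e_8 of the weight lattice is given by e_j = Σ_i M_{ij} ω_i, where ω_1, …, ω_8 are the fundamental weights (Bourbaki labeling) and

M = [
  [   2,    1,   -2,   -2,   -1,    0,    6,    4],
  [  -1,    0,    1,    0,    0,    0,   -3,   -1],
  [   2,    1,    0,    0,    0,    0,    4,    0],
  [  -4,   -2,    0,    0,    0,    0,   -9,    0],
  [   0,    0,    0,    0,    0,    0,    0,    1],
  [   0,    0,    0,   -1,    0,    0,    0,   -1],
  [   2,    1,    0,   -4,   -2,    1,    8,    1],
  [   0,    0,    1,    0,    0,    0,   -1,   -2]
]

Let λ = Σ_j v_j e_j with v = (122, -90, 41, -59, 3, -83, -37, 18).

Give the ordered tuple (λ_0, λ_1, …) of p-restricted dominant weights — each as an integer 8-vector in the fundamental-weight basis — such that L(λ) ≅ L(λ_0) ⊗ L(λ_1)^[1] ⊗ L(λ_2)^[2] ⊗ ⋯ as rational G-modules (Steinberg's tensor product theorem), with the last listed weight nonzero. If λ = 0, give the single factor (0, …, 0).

((2, 5, 6, 4, 4, 6, 2, 0), (5, 1, 0, 3, 2, 5, 3, 6))

Converting to the ω-basis (c_i = row i of M dotted with v = (122, -90, 41, -59, 3, -83, -37, 18)):
  c_1 = (2)·(122) + (1)·(-90) + (-2)·(41) + (-2)·(-59) + (-1)·(3) + (0)·(-83) + (6)·(-37) + (4)·(18) = 37
  c_2 = (-1)·(122) + (0)·(-90) + (1)·(41) + (0)·(-59) + (0)·(3) + (0)·(-83) + (-3)·(-37) + (-1)·(18) = 12
  c_3 = (2)·(122) + (1)·(-90) + (0)·(41) + (0)·(-59) + (0)·(3) + (0)·(-83) + (4)·(-37) + (0)·(18) = 6
  c_4 = (-4)·(122) + (-2)·(-90) + (0)·(41) + (0)·(-59) + (0)·(3) + (0)·(-83) + (-9)·(-37) + (0)·(18) = 25
  c_5 = (0)·(122) + (0)·(-90) + (0)·(41) + (0)·(-59) + (0)·(3) + (0)·(-83) + (0)·(-37) + (1)·(18) = 18
  c_6 = (0)·(122) + (0)·(-90) + (0)·(41) + (-1)·(-59) + (0)·(3) + (0)·(-83) + (0)·(-37) + (-1)·(18) = 41
  c_7 = (2)·(122) + (1)·(-90) + (0)·(41) + (-4)·(-59) + (-2)·(3) + (1)·(-83) + (8)·(-37) + (1)·(18) = 23
  c_8 = (0)·(122) + (0)·(-90) + (1)·(41) + (0)·(-59) + (0)·(3) + (0)·(-83) + (-1)·(-37) + (-2)·(18) = 42
p = 7; digits c_i = Σ_j d_{ij}·7^j, 0 ≤ d_{ij} < 7:
  c_1 = 37 = 2·7^0 + 5·7^1
  c_2 = 12 = 5·7^0 + 1·7^1
  c_3 = 6 = 6·7^0
  c_4 = 25 = 4·7^0 + 3·7^1
  c_5 = 18 = 4·7^0 + 2·7^1
  c_6 = 41 = 6·7^0 + 5·7^1
  c_7 = 23 = 2·7^0 + 3·7^1
  c_8 = 42 = 0·7^0 + 6·7^1
Factor λ_0 = (2, 5, 6, 4, 4, 6, 2, 0)
Factor λ_1 = (5, 1, 0, 3, 2, 5, 3, 6)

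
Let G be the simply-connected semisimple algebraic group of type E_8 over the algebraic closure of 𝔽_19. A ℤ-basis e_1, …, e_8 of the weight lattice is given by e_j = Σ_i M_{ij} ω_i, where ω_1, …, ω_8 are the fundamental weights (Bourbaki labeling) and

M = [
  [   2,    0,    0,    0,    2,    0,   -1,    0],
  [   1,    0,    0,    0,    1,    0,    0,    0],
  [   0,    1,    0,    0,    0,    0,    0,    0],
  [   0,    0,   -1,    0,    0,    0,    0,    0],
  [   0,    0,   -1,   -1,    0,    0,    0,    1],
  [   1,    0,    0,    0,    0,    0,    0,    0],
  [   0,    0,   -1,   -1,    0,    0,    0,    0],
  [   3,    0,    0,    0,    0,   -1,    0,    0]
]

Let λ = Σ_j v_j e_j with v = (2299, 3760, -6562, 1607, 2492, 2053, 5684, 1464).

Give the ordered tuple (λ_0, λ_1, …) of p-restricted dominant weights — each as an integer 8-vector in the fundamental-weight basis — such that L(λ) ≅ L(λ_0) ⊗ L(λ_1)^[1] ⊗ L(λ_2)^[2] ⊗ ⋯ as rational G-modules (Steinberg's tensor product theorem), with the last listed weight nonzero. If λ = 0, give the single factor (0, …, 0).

Compute c_i = Σ_j M_{ij} v_j with v = (2299, 3760, -6562, 1607, 2492, 2053, 5684, 1464):
  c_1 = 2*2299 + 0*3760 + 0*-6562 + 0*1607 + 2*2492 + 0*2053 + -1*5684 + 0*1464 = 3898
  c_2 = 1*2299 + 0*3760 + 0*-6562 + 0*1607 + 1*2492 + 0*2053 + 0*5684 + 0*1464 = 4791
  c_3 = 0*2299 + 1*3760 + 0*-6562 + 0*1607 + 0*2492 + 0*2053 + 0*5684 + 0*1464 = 3760
  c_4 = 0*2299 + 0*3760 + -1*-6562 + 0*1607 + 0*2492 + 0*2053 + 0*5684 + 0*1464 = 6562
  c_5 = 0*2299 + 0*3760 + -1*-6562 + -1*1607 + 0*2492 + 0*2053 + 0*5684 + 1*1464 = 6419
  c_6 = 1*2299 + 0*3760 + 0*-6562 + 0*1607 + 0*2492 + 0*2053 + 0*5684 + 0*1464 = 2299
  c_7 = 0*2299 + 0*3760 + -1*-6562 + -1*1607 + 0*2492 + 0*2053 + 0*5684 + 0*1464 = 4955
  c_8 = 3*2299 + 0*3760 + 0*-6562 + 0*1607 + 0*2492 + -1*2053 + 0*5684 + 0*1464 = 4844
Writing each c_i in base p = 19:
  c_1 = 3898 = 3·19^0 + 15·19^1 + 10·19^2
  c_2 = 4791 = 3·19^0 + 5·19^1 + 13·19^2
  c_3 = 3760 = 17·19^0 + 7·19^1 + 10·19^2
  c_4 = 6562 = 7·19^0 + 3·19^1 + 18·19^2
  c_5 = 6419 = 16·19^0 + 14·19^1 + 17·19^2
  c_6 = 2299 = 0·19^0 + 7·19^1 + 6·19^2
  c_7 = 4955 = 15·19^0 + 13·19^1 + 13·19^2
  c_8 = 4844 = 18·19^0 + 7·19^1 + 13·19^2
λ_0 = (3, 3, 17, 7, 16, 0, 15, 18)
λ_1 = (15, 5, 7, 3, 14, 7, 13, 7)
λ_2 = (10, 13, 10, 18, 17, 6, 13, 13)

((3, 3, 17, 7, 16, 0, 15, 18), (15, 5, 7, 3, 14, 7, 13, 7), (10, 13, 10, 18, 17, 6, 13, 13))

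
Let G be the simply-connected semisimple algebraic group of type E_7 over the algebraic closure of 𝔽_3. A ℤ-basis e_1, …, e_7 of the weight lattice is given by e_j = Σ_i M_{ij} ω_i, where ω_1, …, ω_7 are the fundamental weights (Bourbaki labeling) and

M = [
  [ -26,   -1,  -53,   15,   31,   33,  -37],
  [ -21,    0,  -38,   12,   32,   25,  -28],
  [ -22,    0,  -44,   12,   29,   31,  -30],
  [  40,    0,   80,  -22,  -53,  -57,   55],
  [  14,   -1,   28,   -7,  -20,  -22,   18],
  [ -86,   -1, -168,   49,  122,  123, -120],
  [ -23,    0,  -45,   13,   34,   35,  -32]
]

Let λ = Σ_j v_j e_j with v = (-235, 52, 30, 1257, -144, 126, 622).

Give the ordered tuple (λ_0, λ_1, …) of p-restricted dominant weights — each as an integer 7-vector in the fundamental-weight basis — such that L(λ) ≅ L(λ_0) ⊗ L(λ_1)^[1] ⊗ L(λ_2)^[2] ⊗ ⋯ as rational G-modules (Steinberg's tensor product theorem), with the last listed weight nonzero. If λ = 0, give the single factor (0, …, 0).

((0, 2, 1, 0, 0, 1, 0), (1, 1, 1, 2, 1, 0, 2))

Change of basis e → ω: c = M·v where v = (-235, 52, 30, 1257, -144, 126, 622):
  c_1 = (-26)·(-235) + (-1)·(52) + (-53)·(30) + 15·1257 + (31)·(-144) + 33·126 + (-37)·(622) = 3
  c_2 = (-21)·(-235) + 0·52 + (-38)·(30) + 12·1257 + (32)·(-144) + 25·126 + (-28)·(622) = 5
  c_3 = (-22)·(-235) + 0·52 + (-44)·(30) + 12·1257 + (29)·(-144) + 31·126 + (-30)·(622) = 4
  c_4 = (40)·(-235) + 0·52 + 80·30 + (-22)·(1257) + (-53)·(-144) + (-57)·(126) + 55·622 = 6
  c_5 = (14)·(-235) + (-1)·(52) + 28·30 + (-7)·(1257) + (-20)·(-144) + (-22)·(126) + 18·622 = 3
  c_6 = (-86)·(-235) + (-1)·(52) + (-168)·(30) + 49·1257 + (122)·(-144) + 123·126 + (-120)·(622) = 1
  c_7 = (-23)·(-235) + 0·52 + (-45)·(30) + 13·1257 + (34)·(-144) + 35·126 + (-32)·(622) = 6
p = 3; digits c_i = Σ_j d_{ij}·3^j, 0 ≤ d_{ij} < 3:
  c_1 = 3 = 0·3^0 + 1·3^1
  c_2 = 5 = 2·3^0 + 1·3^1
  c_3 = 4 = 1·3^0 + 1·3^1
  c_4 = 6 = 0·3^0 + 2·3^1
  c_5 = 3 = 0·3^0 + 1·3^1
  c_6 = 1 = 1·3^0
  c_7 = 6 = 0·3^0 + 2·3^1
λ_0 = (0, 2, 1, 0, 0, 1, 0)
λ_1 = (1, 1, 1, 2, 1, 0, 2)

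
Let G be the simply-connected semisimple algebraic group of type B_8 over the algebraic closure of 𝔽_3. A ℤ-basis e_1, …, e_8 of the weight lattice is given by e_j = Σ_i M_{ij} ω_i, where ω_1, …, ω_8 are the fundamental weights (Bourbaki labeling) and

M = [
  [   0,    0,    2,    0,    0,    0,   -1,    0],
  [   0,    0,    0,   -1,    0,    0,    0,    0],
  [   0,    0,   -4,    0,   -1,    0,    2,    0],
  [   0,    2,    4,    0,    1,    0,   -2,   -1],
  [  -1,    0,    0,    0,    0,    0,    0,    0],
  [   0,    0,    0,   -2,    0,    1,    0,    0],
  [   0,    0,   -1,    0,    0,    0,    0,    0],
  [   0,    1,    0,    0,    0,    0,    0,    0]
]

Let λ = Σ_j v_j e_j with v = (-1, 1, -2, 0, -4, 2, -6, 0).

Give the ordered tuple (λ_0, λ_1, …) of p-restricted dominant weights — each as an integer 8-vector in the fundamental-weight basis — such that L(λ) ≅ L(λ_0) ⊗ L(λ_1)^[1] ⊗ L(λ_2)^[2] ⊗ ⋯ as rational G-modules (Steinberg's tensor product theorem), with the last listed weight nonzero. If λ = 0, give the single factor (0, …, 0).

Change of basis e → ω: c = M·v where v = (-1, 1, -2, 0, -4, 2, -6, 0):
  c_1 = (0)·(-1) + (0)·(1) + (2)·(-2) + (0)·(0) + (0)·(-4) + (0)·(2) + (-1)·(-6) + (0)·(0) = 2
  c_2 = (0)·(-1) + (0)·(1) + (0)·(-2) + (-1)·(0) + (0)·(-4) + (0)·(2) + (0)·(-6) + (0)·(0) = 0
  c_3 = (0)·(-1) + (0)·(1) + (-4)·(-2) + (0)·(0) + (-1)·(-4) + (0)·(2) + (2)·(-6) + (0)·(0) = 0
  c_4 = (0)·(-1) + (2)·(1) + (4)·(-2) + (0)·(0) + (1)·(-4) + (0)·(2) + (-2)·(-6) + (-1)·(0) = 2
  c_5 = (-1)·(-1) + (0)·(1) + (0)·(-2) + (0)·(0) + (0)·(-4) + (0)·(2) + (0)·(-6) + (0)·(0) = 1
  c_6 = (0)·(-1) + (0)·(1) + (0)·(-2) + (-2)·(0) + (0)·(-4) + (1)·(2) + (0)·(-6) + (0)·(0) = 2
  c_7 = (0)·(-1) + (0)·(1) + (-1)·(-2) + (0)·(0) + (0)·(-4) + (0)·(2) + (0)·(-6) + (0)·(0) = 2
  c_8 = (0)·(-1) + (1)·(1) + (0)·(-2) + (0)·(0) + (0)·(-4) + (0)·(2) + (0)·(-6) + (0)·(0) = 1
Base-3 expansion of each c_i:
  c_1 = 2 = 2·3^0
  c_2 = 0
  c_3 = 0
  c_4 = 2 = 2·3^0
  c_5 = 1 = 1·3^0
  c_6 = 2 = 2·3^0
  c_7 = 2 = 2·3^0
  c_8 = 1 = 1·3^0
λ_0 = (2, 0, 0, 2, 1, 2, 2, 1)

((2, 0, 0, 2, 1, 2, 2, 1),)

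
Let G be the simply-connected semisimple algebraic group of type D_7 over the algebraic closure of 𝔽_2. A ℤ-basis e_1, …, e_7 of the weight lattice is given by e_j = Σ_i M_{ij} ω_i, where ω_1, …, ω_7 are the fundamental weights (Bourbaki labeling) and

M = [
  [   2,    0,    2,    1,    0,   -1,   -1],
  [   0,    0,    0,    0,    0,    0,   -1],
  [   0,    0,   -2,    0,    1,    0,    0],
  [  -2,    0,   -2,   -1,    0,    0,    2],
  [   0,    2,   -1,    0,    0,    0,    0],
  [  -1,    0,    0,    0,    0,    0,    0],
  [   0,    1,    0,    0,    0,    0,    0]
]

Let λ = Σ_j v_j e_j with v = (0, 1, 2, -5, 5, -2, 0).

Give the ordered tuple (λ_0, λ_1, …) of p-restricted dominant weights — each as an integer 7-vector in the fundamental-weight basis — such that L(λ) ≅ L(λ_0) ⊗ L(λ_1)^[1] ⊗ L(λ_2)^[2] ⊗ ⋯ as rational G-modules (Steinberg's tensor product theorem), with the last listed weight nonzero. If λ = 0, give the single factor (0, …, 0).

((1, 0, 1, 1, 0, 0, 1),)

Compute c_i = Σ_j M_{ij} v_j with v = (0, 1, 2, -5, 5, -2, 0):
  c_1 = 2·0 + 0·1 + 2·2 + (1)·(-5) + 0·5 + (-1)·(-2) + (-1)·(0) = 1
  c_2 = 0·0 + 0·1 + 0·2 + (0)·(-5) + 0·5 + (0)·(-2) + (-1)·(0) = 0
  c_3 = 0·0 + 0·1 + (-2)·(2) + (0)·(-5) + 1·5 + (0)·(-2) + 0·0 = 1
  c_4 = (-2)·(0) + 0·1 + (-2)·(2) + (-1)·(-5) + 0·5 + (0)·(-2) + 2·0 = 1
  c_5 = 0·0 + 2·1 + (-1)·(2) + (0)·(-5) + 0·5 + (0)·(-2) + 0·0 = 0
  c_6 = (-1)·(0) + 0·1 + 0·2 + (0)·(-5) + 0·5 + (0)·(-2) + 0·0 = 0
  c_7 = 0·0 + 1·1 + 0·2 + (0)·(-5) + 0·5 + (0)·(-2) + 0·0 = 1
p = 2; digits c_i = Σ_j d_{ij}·2^j, 0 ≤ d_{ij} < 2:
  c_1 = 1 = 1·2^0
  c_2 = 0
  c_3 = 1 = 1·2^0
  c_4 = 1 = 1·2^0
  c_5 = 0
  c_6 = 0
  c_7 = 1 = 1·2^0
λ_0 = (1, 0, 1, 1, 0, 0, 1)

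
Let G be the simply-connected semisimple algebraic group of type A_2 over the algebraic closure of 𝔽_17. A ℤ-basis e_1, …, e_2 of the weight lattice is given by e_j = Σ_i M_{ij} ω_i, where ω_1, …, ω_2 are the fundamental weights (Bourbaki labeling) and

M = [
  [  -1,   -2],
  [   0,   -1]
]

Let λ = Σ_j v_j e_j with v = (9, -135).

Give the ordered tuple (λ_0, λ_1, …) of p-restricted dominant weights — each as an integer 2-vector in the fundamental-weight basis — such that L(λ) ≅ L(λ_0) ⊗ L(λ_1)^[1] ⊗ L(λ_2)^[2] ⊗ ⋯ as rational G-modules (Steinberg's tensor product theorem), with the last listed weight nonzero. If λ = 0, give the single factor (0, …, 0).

((6, 16), (15, 7))

Converting to the ω-basis (c_i = row i of M dotted with v = (9, -135)):
  c_1 = (-1)·(9) + (-2)·(-135) = 261
  c_2 = (0)·(9) + (-1)·(-135) = 135
p = 17; digits c_i = Σ_j d_{ij}·17^j, 0 ≤ d_{ij} < 17:
  c_1 = 261 = 6·17^0 + 15·17^1
  c_2 = 135 = 16·17^0 + 7·17^1
Factor λ_0 = (6, 16)
Factor λ_1 = (15, 7)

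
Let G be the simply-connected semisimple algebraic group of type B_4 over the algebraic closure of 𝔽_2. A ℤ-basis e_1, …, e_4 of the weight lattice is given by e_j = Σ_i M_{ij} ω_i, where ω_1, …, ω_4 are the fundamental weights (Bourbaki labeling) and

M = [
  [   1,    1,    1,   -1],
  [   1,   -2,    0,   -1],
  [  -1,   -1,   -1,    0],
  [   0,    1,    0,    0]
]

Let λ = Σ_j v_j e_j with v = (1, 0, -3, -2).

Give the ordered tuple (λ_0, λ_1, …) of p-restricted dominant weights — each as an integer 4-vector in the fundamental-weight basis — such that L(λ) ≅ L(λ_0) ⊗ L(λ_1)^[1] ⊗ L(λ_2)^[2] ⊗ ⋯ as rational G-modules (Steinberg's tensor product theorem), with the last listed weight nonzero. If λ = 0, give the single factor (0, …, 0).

((0, 1, 0, 0), (0, 1, 1, 0))

Compute c_i = Σ_j M_{ij} v_j with v = (1, 0, -3, -2):
  c_1 = 1·1 + 1·0 + (1)·(-3) + (-1)·(-2) = 0
  c_2 = 1·1 + (-2)·(0) + (0)·(-3) + (-1)·(-2) = 3
  c_3 = (-1)·(1) + (-1)·(0) + (-1)·(-3) + (0)·(-2) = 2
  c_4 = 0·1 + 1·0 + (0)·(-3) + (0)·(-2) = 0
Base-2 expansion of each c_i:
  c_1 = 0
  c_2 = 3 = 1·2^0 + 1·2^1
  c_3 = 2 = 0·2^0 + 1·2^1
  c_4 = 0
p-restricted factor λ_0 = (0, 1, 0, 0)
p-restricted factor λ_1 = (0, 1, 1, 0)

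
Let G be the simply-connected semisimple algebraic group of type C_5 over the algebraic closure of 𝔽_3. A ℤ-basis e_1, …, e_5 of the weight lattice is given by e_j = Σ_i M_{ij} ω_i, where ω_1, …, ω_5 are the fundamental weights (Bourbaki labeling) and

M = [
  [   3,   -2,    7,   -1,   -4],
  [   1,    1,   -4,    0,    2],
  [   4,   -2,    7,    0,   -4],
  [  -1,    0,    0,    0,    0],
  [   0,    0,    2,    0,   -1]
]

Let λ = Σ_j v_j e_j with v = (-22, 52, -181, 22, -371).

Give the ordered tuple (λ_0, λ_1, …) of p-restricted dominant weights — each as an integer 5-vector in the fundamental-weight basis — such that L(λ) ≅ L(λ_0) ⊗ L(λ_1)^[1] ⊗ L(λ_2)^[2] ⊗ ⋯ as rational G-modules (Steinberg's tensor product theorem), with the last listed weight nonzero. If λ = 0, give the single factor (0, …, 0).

In the fundamental-weight basis, λ has coordinates c = M·v (v = (-22, 52, -181, 22, -371)):
  c_1 = 3*-22 + -2*52 + 7*-181 + -1*22 + -4*-371 = 25
  c_2 = 1*-22 + 1*52 + -4*-181 + 0*22 + 2*-371 = 12
  c_3 = 4*-22 + -2*52 + 7*-181 + 0*22 + -4*-371 = 25
  c_4 = -1*-22 + 0*52 + 0*-181 + 0*22 + 0*-371 = 22
  c_5 = 0*-22 + 0*52 + 2*-181 + 0*22 + -1*-371 = 9
Base-3 expansion of each c_i:
  c_1 = 25 = 1·3^0 + 2·3^1 + 2·3^2
  c_2 = 12 = 0·3^0 + 1·3^1 + 1·3^2
  c_3 = 25 = 1·3^0 + 2·3^1 + 2·3^2
  c_4 = 22 = 1·3^0 + 1·3^1 + 2·3^2
  c_5 = 9 = 0·3^0 + 0·3^1 + 1·3^2
Factor λ_0 = (1, 0, 1, 1, 0)
Factor λ_1 = (2, 1, 2, 1, 0)
Factor λ_2 = (2, 1, 2, 2, 1)

((1, 0, 1, 1, 0), (2, 1, 2, 1, 0), (2, 1, 2, 2, 1))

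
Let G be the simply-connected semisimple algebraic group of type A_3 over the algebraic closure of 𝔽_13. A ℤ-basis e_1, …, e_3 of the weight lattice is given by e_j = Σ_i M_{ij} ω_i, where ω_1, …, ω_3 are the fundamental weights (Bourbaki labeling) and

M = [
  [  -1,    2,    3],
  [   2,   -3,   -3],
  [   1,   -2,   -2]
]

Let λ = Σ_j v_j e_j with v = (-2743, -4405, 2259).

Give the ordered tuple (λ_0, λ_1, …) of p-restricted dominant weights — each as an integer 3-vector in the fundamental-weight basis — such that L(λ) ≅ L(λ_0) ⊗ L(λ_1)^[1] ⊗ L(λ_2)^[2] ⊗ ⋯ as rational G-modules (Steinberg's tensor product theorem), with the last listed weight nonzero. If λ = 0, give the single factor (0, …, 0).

((8, 3, 2), (2, 8, 2), (4, 5, 9))

Converting to the ω-basis (c_i = row i of M dotted with v = (-2743, -4405, 2259)):
  c_1 = -1*-2743 + 2*-4405 + 3*2259 = 710
  c_2 = 2*-2743 + -3*-4405 + -3*2259 = 952
  c_3 = 1*-2743 + -2*-4405 + -2*2259 = 1549
p = 13; digits c_i = Σ_j d_{ij}·13^j, 0 ≤ d_{ij} < 13:
  c_1 = 710 = 8·13^0 + 2·13^1 + 4·13^2
  c_2 = 952 = 3·13^0 + 8·13^1 + 5·13^2
  c_3 = 1549 = 2·13^0 + 2·13^1 + 9·13^2
p-restricted factor λ_0 = (8, 3, 2)
p-restricted factor λ_1 = (2, 8, 2)
p-restricted factor λ_2 = (4, 5, 9)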